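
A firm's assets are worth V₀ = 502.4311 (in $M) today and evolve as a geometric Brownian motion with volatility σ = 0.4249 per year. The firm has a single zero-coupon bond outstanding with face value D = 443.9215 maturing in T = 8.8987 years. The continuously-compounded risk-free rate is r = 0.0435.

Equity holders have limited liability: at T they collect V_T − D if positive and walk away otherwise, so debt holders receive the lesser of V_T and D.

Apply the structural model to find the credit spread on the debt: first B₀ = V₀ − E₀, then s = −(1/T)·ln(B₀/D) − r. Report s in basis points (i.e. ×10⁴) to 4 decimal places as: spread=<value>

With assets at 502.4311 and a single debt payment of 443.9215 at 8.8987 years:
d₁ = [ln(V₀/D) + (r + σ²/2)T] / (σ√T)
   = [ln(502.4311/443.9215) + (0.0435 + 0.5·0.4249²)·8.8987] / (0.4249·√8.8987)
   = [0.123811 + 1.190379] / 1.267506 = 1.036831
d₂ = d₁ − σ√T = 1.036831 − 1.267506 = -0.230675
N(d₁) = 0.850093,  N(d₂) = 0.408784,  e^(−rT) = 0.679028
E₀ = V₀·N(d₁) − D·e^(−rT)·N(d₂)
   = 502.4311·0.850093 − 443.9215·0.679028·0.408784 = 303.891315
B₀ = V₀ − E₀ = 502.4311 − 303.891315 = 198.539785
spread = −(1/T)·ln(B₀/D) − r = −(1/8.8987)·ln(198.539785/443.9215) − 0.0435 = 0.04692425
in basis points: 0.04692425 × 10⁴ = 469.2425 bp

spread=469.2425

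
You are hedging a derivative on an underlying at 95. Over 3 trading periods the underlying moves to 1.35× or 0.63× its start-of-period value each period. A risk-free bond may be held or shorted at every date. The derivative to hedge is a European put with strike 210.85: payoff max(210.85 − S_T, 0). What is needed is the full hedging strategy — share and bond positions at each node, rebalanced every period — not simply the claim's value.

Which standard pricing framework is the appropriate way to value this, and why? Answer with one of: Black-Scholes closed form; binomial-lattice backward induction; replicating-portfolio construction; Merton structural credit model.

framework: replicating-portfolio construction

Key observation: the mandate to exhibit the hedge at every date and state singles out the replicating-portfolio construction on the 3-period tree with factors 1.35 and 0.63 from 95.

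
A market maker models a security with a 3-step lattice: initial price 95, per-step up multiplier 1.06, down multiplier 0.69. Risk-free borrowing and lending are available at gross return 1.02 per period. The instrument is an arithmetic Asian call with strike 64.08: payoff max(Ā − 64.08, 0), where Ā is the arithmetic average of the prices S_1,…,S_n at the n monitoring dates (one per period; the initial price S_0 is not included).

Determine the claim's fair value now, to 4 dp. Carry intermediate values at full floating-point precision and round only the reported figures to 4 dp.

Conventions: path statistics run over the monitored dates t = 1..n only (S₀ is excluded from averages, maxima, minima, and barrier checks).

No-arbitrage gives p* = (R−d)/(u−d) = 0.8919: enumerate every path, weight its payoff by its p*-probability, and discount by R^3.
Enumerate all 2^3 = 8 price paths (U = up ×1.06, D = down ×0.69); each path with k up-moves has probability p*^k·(1−p*)^(3−k).
DDD: Ā=47.3293, payoff=0.0000, prob=0.001263
UDD: Ā=72.7088, payoff=8.6288, prob=0.010424
DUD: Ā=60.9921, payoff=0.0000, prob=0.010424
UUD: Ā=93.6980, payoff=29.6180, prob=0.085997
DDU: Ā=52.9076, payoff=0.0000, prob=0.010424
UDU: Ā=81.2783, payoff=17.1983, prob=0.085997
DUU: Ā=69.5617, payoff=5.4817, prob=0.085997
UUU: Ā=106.8628, payoff=42.7828, prob=0.709474
Price = Σ prob·payoff / R^3 = 34.940732 / 1.061208 = 32.9254

price = 32.9254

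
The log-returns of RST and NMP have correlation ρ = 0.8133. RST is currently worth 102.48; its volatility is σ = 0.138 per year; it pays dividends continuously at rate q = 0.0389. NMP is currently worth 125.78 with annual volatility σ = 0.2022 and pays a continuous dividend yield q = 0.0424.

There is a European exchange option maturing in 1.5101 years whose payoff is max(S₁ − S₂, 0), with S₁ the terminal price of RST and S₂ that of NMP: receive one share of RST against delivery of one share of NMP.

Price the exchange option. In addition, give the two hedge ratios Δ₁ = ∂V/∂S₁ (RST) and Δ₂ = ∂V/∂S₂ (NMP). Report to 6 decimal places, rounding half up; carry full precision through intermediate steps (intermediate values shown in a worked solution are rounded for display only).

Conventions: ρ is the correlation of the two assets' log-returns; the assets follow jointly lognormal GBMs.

exchange price = 0.650246
Δ1 = 0.095757
Δ2 = -0.072849

σ_eff = √(σ₁² + σ₂² − 2ρσ₁σ₂) = √(0.138² + 0.2022² − 2·0.8133·0.138·0.2022) = 0.120585
d₁ = (ln(S₁/S₂) + (q₂ − q₁ + σ_eff²/2)T) / (σ_eff√T) = (ln(102.48/125.78) + (0.0424 − 0.0389 + 0.007270)·1.5101) / 0.148183 = -1.272768
d₂ = d₁ − σ_eff√T = -1.272768 − 0.148183 = -1.420951
N(d₁) = 0.101550,  N(d₂) = 0.077666
V = S₁·e^{−q₁T}·N(d₁) − S₂·e^{−q₂T}·N(d₂) = 9.813142 − 9.162897 = 0.650246
Key observation: the rate r is irrelevant here: denominating values in NMP turns the exchange into a ratio option on S₁/S₂, and discounting at r drops out.
Δ₁ = e^{−q₁T}·N(d₁) = 0.095757;  Δ₂ = −e^{−q₂T}·N(d₂) = -0.072849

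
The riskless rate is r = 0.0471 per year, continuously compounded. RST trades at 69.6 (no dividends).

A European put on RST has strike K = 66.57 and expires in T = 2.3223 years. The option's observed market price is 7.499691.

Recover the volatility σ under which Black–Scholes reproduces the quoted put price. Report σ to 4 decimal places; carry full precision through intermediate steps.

sigma = 0.3037

At σ = 0.3037 the Black–Scholes value reproduces the quote:
σ√T = 0.3037·√2.3223 = 0.462811
d₁ = (ln(S/K) + (r+σ²/2)T) / (σ√T) = (ln(69.6/66.57) + (0.0471+0.3037²/2)·2.3223) / 0.462811 = (0.044511 + 0.216477) / 0.462811 = 0.563919
d₂ = d₁ − σ√T = 0.563919 − 0.462811 = 0.101108
e^{−rT} = 0.896389
N(−d₁) = 0.286405,  N(−d₂) = 0.459733
V = K·e^{−rT}·N(−d₂) − S·N(−d₁) = 27.433456 − 19.933765 = 7.499691 (the quoted price), and the Black–Scholes price is strictly increasing in σ, so σ is unique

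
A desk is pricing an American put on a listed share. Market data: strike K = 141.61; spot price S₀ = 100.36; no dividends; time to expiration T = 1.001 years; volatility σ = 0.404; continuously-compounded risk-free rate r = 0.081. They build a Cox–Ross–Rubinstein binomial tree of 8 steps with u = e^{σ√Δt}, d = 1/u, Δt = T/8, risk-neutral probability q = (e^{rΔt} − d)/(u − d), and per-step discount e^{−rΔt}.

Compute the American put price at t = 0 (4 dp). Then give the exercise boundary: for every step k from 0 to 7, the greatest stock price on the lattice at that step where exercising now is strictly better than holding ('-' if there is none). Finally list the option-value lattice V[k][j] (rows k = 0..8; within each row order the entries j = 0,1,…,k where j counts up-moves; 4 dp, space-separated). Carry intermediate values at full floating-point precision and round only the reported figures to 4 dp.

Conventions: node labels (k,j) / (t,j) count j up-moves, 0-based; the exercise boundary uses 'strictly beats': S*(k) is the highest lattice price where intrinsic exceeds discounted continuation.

price = 42.0981
boundary = - 86.9955 75.4107 86.9955 100.3600 86.9955 100.3600 115.7776
tree:
42.0981
54.6145 30.4324
66.1993 41.5101 19.9685
76.2413 54.6145 29.2439 11.0947
84.9462 66.1993 41.2500 17.8268 4.5847
92.4918 76.2413 54.6145 27.7269 8.2842 0.9765
99.0327 84.9462 66.1993 41.2500 14.7610 1.9724 0.0000
104.7025 92.4918 76.2413 54.6145 25.8324 3.9838 0.0000 0.0000
109.6173 99.0327 84.9462 66.1993 41.2500 8.0464 0.0000 0.0000 0.0000

Δt=0.12512  u=1.15362  d=0.86683  q=0.49985  discount=0.98992
step 8 (expiry): payoffs max(K−S,0) = 109.6173 99.0327 84.9462 66.1993 41.2500 8.0464 0.0000 0.0000 0.0000
step 7: (k=7,j=0): S=36.9075, K−S=104.7025, hold=103.2745 ⇒ V=104.7025 exercise | (k=7,j=1): S=49.1182, K−S=92.4918, hold=91.0639 ⇒ V=92.4918 exercise | (k=7,j=2): S=65.3687, K−S=76.2413, hold=74.8134 ⇒ V=76.2413 exercise | (k=7,j=3): S=86.9955, K−S=54.6145, hold=53.1865 ⇒ V=54.6145 exercise | (k=7,j=4): S=115.7776, K−S=25.8324, hold=24.4045 ⇒ V=25.8324 exercise | (k=7,j=5): S=154.0820, K−S=0.0000, hold=3.9838 ⇒ V=3.9838 continue | (k=7,j=6): S=205.0592, K−S=0.0000, hold=0.0000 ⇒ V=0.0000 continue | (k=7,j=7): S=272.9019, K−S=0.0000, hold=0.0000 ⇒ V=0.0000 continue  boundary S*=115.7776
step 6: (k=6,j=0): S=42.5773, K−S=99.0327, hold=97.6047 ⇒ V=99.0327 exercise | (k=6,j=1): S=56.6638, K−S=84.9462, hold=83.5182 ⇒ V=84.9462 exercise | (k=6,j=2): S=75.4107, K−S=66.1993, hold=64.7713 ⇒ V=66.1993 exercise | (k=6,j=3): S=100.3600, K−S=41.2500, hold=39.8220 ⇒ V=41.2500 exercise | (k=6,j=4): S=133.5636, K−S=8.0464, hold=14.7610 ⇒ V=14.7610 continue | (k=6,j=5): S=177.7524, K−S=0.0000, hold=1.9724 ⇒ V=1.9724 continue | (k=6,j=6): S=236.5609, K−S=0.0000, hold=0.0000 ⇒ V=0.0000 continue  boundary S*=100.3600
step 5: (k=5,j=0): S=49.1182, K−S=92.4918, hold=91.0639 ⇒ V=92.4918 exercise | (k=5,j=1): S=65.3687, K−S=76.2413, hold=74.8134 ⇒ V=76.2413 exercise | (k=5,j=2): S=86.9955, K−S=54.6145, hold=53.1865 ⇒ V=54.6145 exercise | (k=5,j=3): S=115.7776, K−S=25.8324, hold=27.7269 ⇒ V=27.7269 continue | (k=5,j=4): S=154.0820, K−S=0.0000, hold=8.2842 ⇒ V=8.2842 continue | (k=5,j=5): S=205.0592, K−S=0.0000, hold=0.9765 ⇒ V=0.9765 continue  boundary S*=86.9955
step 4: (k=4,j=0): S=56.6638, K−S=84.9462, hold=83.5182 ⇒ V=84.9462 exercise | (k=4,j=1): S=75.4107, K−S=66.1993, hold=64.7713 ⇒ V=66.1993 exercise | (k=4,j=2): S=100.3600, K−S=41.2500, hold=40.7594 ⇒ V=41.2500 exercise | (k=4,j=3): S=133.5636, K−S=8.0464, hold=17.8268 ⇒ V=17.8268 continue | (k=4,j=4): S=177.7524, K−S=0.0000, hold=4.5847 ⇒ V=4.5847 continue  boundary S*=100.3600
step 3: (k=3,j=0): S=65.3687, K−S=76.2413, hold=74.8134 ⇒ V=76.2413 exercise | (k=3,j=1): S=86.9955, K−S=54.6145, hold=53.1865 ⇒ V=54.6145 exercise | (k=3,j=2): S=115.7776, K−S=25.8324, hold=29.2439 ⇒ V=29.2439 continue | (k=3,j=3): S=154.0820, K−S=0.0000, hold=11.0947 ⇒ V=11.0947 continue  boundary S*=86.9955
step 2: (k=2,j=0): S=75.4107, K−S=66.1993, hold=64.7713 ⇒ V=66.1993 exercise | (k=2,j=1): S=100.3600, K−S=41.2500, hold=41.5101 ⇒ V=41.5101 continue | (k=2,j=2): S=133.5636, K−S=8.0464, hold=19.9685 ⇒ V=19.9685 continue  boundary S*=75.4107
step 1: (k=1,j=0): S=86.9955, K−S=54.6145, hold=53.3152 ⇒ V=54.6145 exercise | (k=1,j=1): S=115.7776, K−S=25.8324, hold=30.4324 ⇒ V=30.4324 continue  boundary S*=86.9955
step 0: (k=0,j=0): S=100.3600, K−S=41.2500, hold=42.0981 ⇒ V=42.0981 continue  boundary S*=-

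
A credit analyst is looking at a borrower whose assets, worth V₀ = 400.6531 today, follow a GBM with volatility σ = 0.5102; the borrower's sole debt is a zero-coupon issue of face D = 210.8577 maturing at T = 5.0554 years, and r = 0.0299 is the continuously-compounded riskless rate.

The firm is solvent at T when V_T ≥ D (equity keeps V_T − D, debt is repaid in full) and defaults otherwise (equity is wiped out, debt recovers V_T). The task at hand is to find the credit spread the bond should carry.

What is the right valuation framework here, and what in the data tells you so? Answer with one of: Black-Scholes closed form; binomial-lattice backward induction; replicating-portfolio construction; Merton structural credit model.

framework: Merton structural credit model

Key observation: the data describe a firm's assets (V₀ = 400.6531, GBM) and a single zero-coupon debt of face 210.8577, so credit quantities follow from equity-as-call in the structural model.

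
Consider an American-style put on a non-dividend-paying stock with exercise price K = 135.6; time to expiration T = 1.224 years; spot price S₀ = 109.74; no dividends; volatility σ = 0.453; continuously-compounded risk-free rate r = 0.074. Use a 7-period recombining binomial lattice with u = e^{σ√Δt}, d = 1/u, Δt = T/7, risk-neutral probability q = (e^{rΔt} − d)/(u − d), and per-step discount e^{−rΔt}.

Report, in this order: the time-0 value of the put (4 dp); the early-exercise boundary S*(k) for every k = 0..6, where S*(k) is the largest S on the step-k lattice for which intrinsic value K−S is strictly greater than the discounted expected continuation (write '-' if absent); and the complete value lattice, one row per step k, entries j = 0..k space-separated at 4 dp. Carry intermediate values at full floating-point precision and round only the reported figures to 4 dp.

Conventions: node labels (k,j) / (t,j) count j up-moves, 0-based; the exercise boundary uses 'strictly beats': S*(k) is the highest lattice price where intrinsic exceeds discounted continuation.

price = 33.4487
boundary = - - 75.1331 90.8026 75.1331 90.8026 109.7400
tree:
33.4487
45.7798 21.3516
60.4669 31.5302 11.1988
73.4323 44.7974 18.3954 3.9161
84.1603 60.4669 29.3310 7.3659 0.3862
93.0371 73.4323 44.7974 13.8205 0.7626 0.0000
100.3820 84.1603 60.4669 25.8600 1.5057 0.0000 0.0000
106.4594 93.0371 73.4323 44.7974 2.9731 0.0000 0.0000 0.0000

Δt=0.17486  u=1.20856  d=0.82743  q=0.48696  discount=0.98714
step 7 (expiry): payoffs max(K−S,0) = 106.4594 93.0371 73.4323 44.7974 2.9731 0.0000 0.0000 0.0000
step 6: (k=6,j=0): S=35.2180, K−S=100.3820, hold=98.6387 ⇒ V=100.3820 exercise | (k=6,j=1): S=51.4397, K−S=84.1603, hold=82.4171 ⇒ V=84.1603 exercise | (k=6,j=2): S=75.1331, K−S=60.4669, hold=58.7236 ⇒ V=60.4669 exercise | (k=6,j=3): S=109.7400, K−S=25.8600, hold=24.1167 ⇒ V=25.8600 exercise | (k=6,j=4): S=160.2870, K−S=0.0000, hold=1.5057 ⇒ V=1.5057 continue | (k=6,j=5): S=234.1164, K−S=0.0000, hold=0.0000 ⇒ V=0.0000 continue | (k=6,j=6): S=341.9521, K−S=0.0000, hold=0.0000 ⇒ V=0.0000 continue  boundary S*=109.7400
step 5: (k=5,j=0): S=42.5629, K−S=93.0371, hold=91.2938 ⇒ V=93.0371 exercise | (k=5,j=1): S=62.1677, K−S=73.4323, hold=71.6890 ⇒ V=73.4323 exercise | (k=5,j=2): S=90.8026, K−S=44.7974, hold=43.0541 ⇒ V=44.7974 exercise | (k=5,j=3): S=132.6269, K−S=2.9731, hold=13.8205 ⇒ V=13.8205 continue | (k=5,j=4): S=193.7158, K−S=0.0000, hold=0.7626 ⇒ V=0.7626 continue | (k=5,j=5): S=282.9428, K−S=0.0000, hold=0.0000 ⇒ V=0.0000 continue  boundary S*=90.8026
step 4: (k=4,j=0): S=51.4397, K−S=84.1603, hold=82.4171 ⇒ V=84.1603 exercise | (k=4,j=1): S=75.1331, K−S=60.4669, hold=58.7236 ⇒ V=60.4669 exercise | (k=4,j=2): S=109.7400, K−S=25.8600, hold=29.3310 ⇒ V=29.3310 continue | (k=4,j=3): S=160.2870, K−S=0.0000, hold=7.3659 ⇒ V=7.3659 continue | (k=4,j=4): S=234.1164, K−S=0.0000, hold=0.3862 ⇒ V=0.3862 continue  boundary S*=75.1331
step 3: (k=3,j=0): S=62.1677, K−S=73.4323, hold=71.6890 ⇒ V=73.4323 exercise | (k=3,j=1): S=90.8026, K−S=44.7974, hold=44.7226 ⇒ V=44.7974 exercise | (k=3,j=2): S=132.6269, K−S=2.9731, hold=18.3954 ⇒ V=18.3954 continue | (k=3,j=3): S=193.7158, K−S=0.0000, hold=3.9161 ⇒ V=3.9161 continue  boundary S*=90.8026
step 2: (k=2,j=0): S=75.1331, K−S=60.4669, hold=58.7236 ⇒ V=60.4669 exercise | (k=2,j=1): S=109.7400, K−S=25.8600, hold=31.5302 ⇒ V=31.5302 continue | (k=2,j=2): S=160.2870, K−S=0.0000, hold=11.1988 ⇒ V=11.1988 continue  boundary S*=75.1331
step 1: (k=1,j=0): S=90.8026, K−S=44.7974, hold=45.7798 ⇒ V=45.7798 continue | (k=1,j=1): S=132.6269, K−S=2.9731, hold=21.3516 ⇒ V=21.3516 continue  boundary S*=-
step 0: (k=0,j=0): S=109.7400, K−S=25.8600, hold=33.4487 ⇒ V=33.4487 continue  boundary S*=-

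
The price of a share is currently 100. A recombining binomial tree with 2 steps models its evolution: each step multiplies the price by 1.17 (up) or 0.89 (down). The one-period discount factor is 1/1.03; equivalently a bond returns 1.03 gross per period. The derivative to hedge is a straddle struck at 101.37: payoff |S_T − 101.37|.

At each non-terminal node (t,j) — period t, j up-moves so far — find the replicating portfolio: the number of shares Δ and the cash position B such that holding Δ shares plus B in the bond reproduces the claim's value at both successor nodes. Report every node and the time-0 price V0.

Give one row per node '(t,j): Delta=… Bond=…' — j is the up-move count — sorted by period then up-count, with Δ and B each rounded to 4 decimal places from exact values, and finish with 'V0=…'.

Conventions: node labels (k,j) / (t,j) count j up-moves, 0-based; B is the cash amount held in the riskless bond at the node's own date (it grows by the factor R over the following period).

No-arbitrage ⇒ martingale measure with p* = (R−d)/(u−d) = 0.5000.
Expiry values: V(2,0)=22.1600, V(2,1)=2.7600, V(2,2)=35.5200
(1,0): S=89.0000. Δ = (V_up−V_dn)/(S_up−S_dn) = (2.7600−22.1600)/(104.1300−79.2100) = -0.7785. V = [p*·2.7600 + (1−p*)·22.1600]/1.03 = 12.0971. B = V − Δ·S = 81.3828.
(1,1): S=117.0000. Δ = (V_up−V_dn)/(S_up−S_dn) = (35.5200−2.7600)/(136.8900−104.1300) = 1.0000. V = [p*·35.5200 + (1−p*)·2.7600]/1.03 = 18.5825. B = V − Δ·S = -98.4175.
(0,0): S=100.0000. Δ = (V_up−V_dn)/(S_up−S_dn) = (18.5825−12.0971)/(117.0000−89.0000) = 0.2316. V = [p*·18.5825 + (1−p*)·12.0971]/1.03 = 14.8930. B = V − Δ·S = -8.2693.
Check: Δ(0,0)·S0 + B(0,0) = 14.8930 = V0.

(0,0): Delta=0.2316 Bond=-8.2693
(1,0): Delta=-0.7785 Bond=81.3828
(1,1): Delta=1.0000 Bond=-98.4175
V0=14.8930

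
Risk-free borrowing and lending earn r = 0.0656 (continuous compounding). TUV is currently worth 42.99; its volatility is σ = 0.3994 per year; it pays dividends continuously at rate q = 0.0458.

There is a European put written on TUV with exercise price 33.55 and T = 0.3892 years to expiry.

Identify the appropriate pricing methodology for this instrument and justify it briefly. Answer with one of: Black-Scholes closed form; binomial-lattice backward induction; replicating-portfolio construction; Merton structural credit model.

Key observation: a European-exercise option on TUV struck at 33.55 — a GBM underlying with constant parameters — admits an analytic price: the data contain no early exercise, no discrete tree, no debt structure.

framework: Black-Scholes closed form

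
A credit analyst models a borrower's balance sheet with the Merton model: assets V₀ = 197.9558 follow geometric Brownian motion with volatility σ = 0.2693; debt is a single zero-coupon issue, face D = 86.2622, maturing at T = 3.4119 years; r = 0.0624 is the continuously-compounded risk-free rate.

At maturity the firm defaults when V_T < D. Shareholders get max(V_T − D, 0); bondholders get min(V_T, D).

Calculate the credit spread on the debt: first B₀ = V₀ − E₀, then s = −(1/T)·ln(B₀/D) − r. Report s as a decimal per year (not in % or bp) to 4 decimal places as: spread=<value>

With assets at 197.9558 and a single debt payment of 86.2622 at 3.4119 years:
d₁ = [ln(V₀/D) + (r + σ²/2)T] / (σ√T)
   = [ln(197.9558/86.2622) + (0.0624 + 0.5·0.2693²)·3.4119] / (0.2693·√3.4119)
   = [0.830652 + 0.336622] / 0.497433 = 2.346597
d₂ = d₁ − σ√T = 2.346597 − 0.497433 = 1.849164
N(d₁) = 0.990527,  N(d₂) = 0.967783,  e^(−rT) = 0.808235
E₀ = V₀·N(d₁) − D·e^(−rT)·N(d₂)
   = 197.9558·0.990527 − 86.2622·0.808235·0.967783 = 128.606649
B₀ = V₀ − E₀ = 197.9558 − 128.606649 = 69.349151
spread = −(1/T)·ln(B₀/D) − r = −(1/3.4119)·ln(69.349151/86.2622) − 0.0624 = 0.00156365

spread=0.0016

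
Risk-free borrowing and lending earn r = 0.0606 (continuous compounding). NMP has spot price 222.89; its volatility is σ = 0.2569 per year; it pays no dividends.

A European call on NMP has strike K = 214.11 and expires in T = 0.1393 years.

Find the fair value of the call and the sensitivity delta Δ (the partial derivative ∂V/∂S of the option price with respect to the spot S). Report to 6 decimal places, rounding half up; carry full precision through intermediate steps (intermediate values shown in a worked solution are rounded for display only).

price = 14.656999
Δ = 0.710595

σ√T = 0.2569·√0.1393 = 0.095883
d₁ = (ln(S/K) + (r+σ²/2)T) / (σ√T) = (ln(222.89/214.11) + (0.0606+0.2569²/2)·0.1393) / 0.095883 = (0.040188 + 0.013038) / 0.095883 = 0.555125
d₂ = d₁ − σ√T = 0.555125 − 0.095883 = 0.459242
e^{−rT} = 0.991594
N(d₁) = 0.710595,  N(d₂) = 0.676970
Call price V = S·N(d₁) − K·e^{−rT}·N(d₂) = 158.384594 − 143.727596 = 14.656999
Δ = N(d₁) = 0.710595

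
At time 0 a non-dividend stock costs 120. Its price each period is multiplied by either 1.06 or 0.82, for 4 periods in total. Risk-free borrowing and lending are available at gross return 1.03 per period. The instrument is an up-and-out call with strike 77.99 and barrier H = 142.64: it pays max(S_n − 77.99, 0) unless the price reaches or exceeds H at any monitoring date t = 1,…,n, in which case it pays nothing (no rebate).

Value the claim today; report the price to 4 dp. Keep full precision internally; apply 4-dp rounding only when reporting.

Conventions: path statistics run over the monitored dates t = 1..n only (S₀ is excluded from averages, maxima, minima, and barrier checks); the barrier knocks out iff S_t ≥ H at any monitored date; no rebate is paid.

price = 9.5591

With p* = (R−d)/(u−d) = 0.8750, sum probability × payoff across the paths and divide by R^4.
Enumerate all 2^4 = 16 price paths (U = up ×1.06, D = down ×0.82); each path with k up-moves has probability p*^k·(1−p*)^(4−k).
DDDD: M=98.4000, payoff=0.0000, prob=0.000244
UDDD: M=127.2000, payoff=0.0000, prob=0.001709
DUDD: M=104.3040, payoff=0.0000, prob=0.001709
UUDD: M=134.8320, payoff=12.6710, prob=0.011963
DDUD: M=98.4000, payoff=0.0000, prob=0.001709
UDUD: M=127.2000, payoff=12.6710, prob=0.011963
DUUD: M=110.5622, payoff=12.6710, prob=0.011963
UUUD: M=142.9219, payoff=0.0000, prob=0.083740
DDDU: M=98.4000, payoff=0.0000, prob=0.001709
UDDU: M=127.2000, payoff=12.6710, prob=0.011963
DUDU: M=104.3040, payoff=12.6710, prob=0.011963
UUDU: M=134.8320, payoff=39.2060, prob=0.083740
DDUU: M=98.4000, payoff=12.6710, prob=0.011963
UDUU: M=127.2000, payoff=39.2060, prob=0.083740
DUUU: M=117.1960, payoff=39.2060, prob=0.083740
UUUU: M=151.4972, payoff=0.0000, prob=0.586182
Price = Σ prob·payoff / R^4 = 10.758846 / 1.125509 = 9.5591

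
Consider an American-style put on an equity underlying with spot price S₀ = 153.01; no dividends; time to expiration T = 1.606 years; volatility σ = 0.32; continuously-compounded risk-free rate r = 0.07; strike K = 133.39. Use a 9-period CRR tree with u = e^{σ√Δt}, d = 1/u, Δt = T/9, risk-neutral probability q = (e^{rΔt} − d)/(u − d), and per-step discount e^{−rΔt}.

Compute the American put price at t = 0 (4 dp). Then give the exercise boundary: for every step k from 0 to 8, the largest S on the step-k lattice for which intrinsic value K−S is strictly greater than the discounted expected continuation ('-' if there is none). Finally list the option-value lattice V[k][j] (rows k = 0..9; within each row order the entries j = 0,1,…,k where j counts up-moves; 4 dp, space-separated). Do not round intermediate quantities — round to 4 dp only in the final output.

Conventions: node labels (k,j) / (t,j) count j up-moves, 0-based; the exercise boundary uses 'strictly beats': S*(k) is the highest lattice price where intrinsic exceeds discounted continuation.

Δt=0.17844, u=1.14474, d=0.87356, q=0.51261, disc=e^(-rΔt)=0.98759
k=9 terminal: V=max(K-S,0) → 88.0625 73.9916 55.5527 31.3899 0.0000 0.0000 0.0000 0.0000 0.0000 0.0000
k=8: j=0 S=51.8882 intr=81.5018 cont=79.8460 V=81.5018[EX]; j=1 S=67.9956 intr=65.3944 cont=63.7385 V=65.3944[EX]; j=2 S=89.1033 intr=44.2867 cont=42.6308 V=44.2867[EX]; j=3 S=116.7635 intr=16.6265 cont=15.1093 V=16.6265[EX]; j=4 S=153.0100 intr=0.0000 cont=0.0000 V=0.0000[hold]; j=5 S=200.5085 intr=0.0000 cont=0.0000 V=0.0000[hold]; j=6 S=262.7517 intr=0.0000 cont=0.0000 V=0.0000[hold]; j=7 S=344.3170 intr=0.0000 cont=0.0000 V=0.0000[hold]; j=8 S=451.2024 intr=0.0000 cont=0.0000 V=0.0000[hold]  S*(8)=116.7635
k=7: j=0 S=59.3984 intr=73.9916 cont=72.3358 V=73.9916[EX]; j=1 S=77.8373 intr=55.5527 cont=53.8969 V=55.5527[EX]; j=2 S=102.0001 intr=31.3899 cont=29.7341 V=31.3899[EX]; j=3 S=133.6637 intr=0.0000 cont=8.0030 V=8.0030[hold]; j=4 S=175.1565 intr=0.0000 cont=0.0000 V=0.0000[hold]; j=5 S=229.5298 intr=0.0000 cont=0.0000 V=0.0000[hold]; j=6 S=300.7821 intr=0.0000 cont=0.0000 V=0.0000[hold]; j=7 S=394.1531 intr=0.0000 cont=0.0000 V=0.0000[hold]  S*(7)=102.0001
k=6: j=0 S=67.9956 intr=65.3944 cont=63.7385 V=65.3944[EX]; j=1 S=89.1033 intr=44.2867 cont=42.6308 V=44.2867[EX]; j=2 S=116.7635 intr=16.6265 cont=19.1608 V=19.1608[hold]; j=3 S=153.0100 intr=0.0000 cont=3.8522 V=3.8522[hold]; j=4 S=200.5085 intr=0.0000 cont=0.0000 V=0.0000[hold]; j=5 S=262.7517 intr=0.0000 cont=0.0000 V=0.0000[hold]; j=6 S=344.3170 intr=0.0000 cont=0.0000 V=0.0000[hold]  S*(6)=89.1033
k=5: j=0 S=77.8373 intr=55.5527 cont=53.8969 V=55.5527[EX]; j=1 S=102.0001 intr=31.3899 cont=31.0170 V=31.3899[EX]; j=2 S=133.6637 intr=0.0000 cont=11.1730 V=11.1730[hold]; j=3 S=175.1565 intr=0.0000 cont=1.8542 V=1.8542[hold]; j=4 S=229.5298 intr=0.0000 cont=0.0000 V=0.0000[hold]; j=5 S=300.7821 intr=0.0000 cont=0.0000 V=0.0000[hold]  S*(5)=102.0001
k=4: j=0 S=89.1033 intr=44.2867 cont=42.6308 V=44.2867[EX]; j=1 S=116.7635 intr=16.6265 cont=20.7656 V=20.7656[hold]; j=2 S=153.0100 intr=0.0000 cont=6.3167 V=6.3167[hold]; j=3 S=200.5085 intr=0.0000 cont=0.8925 V=0.8925[hold]; j=4 S=262.7517 intr=0.0000 cont=0.0000 V=0.0000[hold]  S*(4)=89.1033
k=3: j=0 S=102.0001 intr=31.3899 cont=31.8295 V=31.8295[hold]; j=1 S=133.6637 intr=0.0000 cont=13.1931 V=13.1931[hold]; j=2 S=175.1565 intr=0.0000 cont=3.4923 V=3.4923[hold]; j=3 S=229.5298 intr=0.0000 cont=0.4296 V=0.4296[hold]  S*(3)=-
k=2: j=0 S=116.7635 intr=16.6265 cont=21.9998 V=21.9998[hold]; j=1 S=153.0100 intr=0.0000 cont=8.1184 V=8.1184[hold]; j=2 S=200.5085 intr=0.0000 cont=1.8985 V=1.8985[hold]  S*(2)=-
k=1: j=0 S=133.6637 intr=0.0000 cont=14.6993 V=14.6993[hold]; j=1 S=175.1565 intr=0.0000 cont=4.8688 V=4.8688[hold]  S*(1)=-
k=0: j=0 S=153.0100 intr=0.0000 cont=9.5402 V=9.5402[hold]  S*(0)=-

price = 9.5402
boundary = - - - - 89.1033 102.0001 89.1033 102.0001 116.7635
tree:
9.5402
14.6993 4.8688
21.9998 8.1184 1.8985
31.8295 13.1931 3.4923 0.4296
44.2867 20.7656 6.3167 0.8925 0.0000
55.5527 31.3899 11.1730 1.8542 0.0000 0.0000
65.3944 44.2867 19.1608 3.8522 0.0000 0.0000 0.0000
73.9916 55.5527 31.3899 8.0030 0.0000 0.0000 0.0000 0.0000
81.5018 65.3944 44.2867 16.6265 0.0000 0.0000 0.0000 0.0000 0.0000
88.0625 73.9916 55.5527 31.3899 0.0000 0.0000 0.0000 0.0000 0.0000 0.0000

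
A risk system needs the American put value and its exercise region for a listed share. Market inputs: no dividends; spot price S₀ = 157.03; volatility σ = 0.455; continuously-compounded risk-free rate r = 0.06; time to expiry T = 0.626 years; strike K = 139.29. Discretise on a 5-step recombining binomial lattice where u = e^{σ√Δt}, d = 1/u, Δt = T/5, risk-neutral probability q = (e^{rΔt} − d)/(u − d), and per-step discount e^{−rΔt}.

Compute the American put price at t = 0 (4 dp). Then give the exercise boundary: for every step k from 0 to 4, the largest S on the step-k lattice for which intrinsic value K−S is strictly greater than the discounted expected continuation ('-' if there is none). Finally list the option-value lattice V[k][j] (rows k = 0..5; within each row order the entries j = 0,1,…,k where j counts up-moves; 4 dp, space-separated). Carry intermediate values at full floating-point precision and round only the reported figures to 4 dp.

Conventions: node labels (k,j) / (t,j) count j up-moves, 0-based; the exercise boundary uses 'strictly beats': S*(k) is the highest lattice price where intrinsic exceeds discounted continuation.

price = 11.7201
boundary = - - - 96.8778 113.8004
tree:
11.7201
18.6122 4.5304
28.6886 8.1236 0.7574
42.4122 14.4559 1.4765 0.0000
56.8183 25.4896 2.8783 0.0000 0.0000
69.0822 42.4122 5.6110 0.0000 0.0000 0.0000

Δt=0.12520, u=1.17468, d=0.85130, q=0.48315, disc=e^(-rΔt)=0.99252
k=5 terminal: V=max(K-S,0) → 69.0822 42.4122 5.6110 0.0000 0.0000 0.0000
k=4: j=0 S=82.4717 intr=56.8183 cont=55.7759 V=56.8183[EX]; j=1 S=113.8004 intr=25.4896 cont=24.4472 V=25.4896[EX]; j=2 S=157.0300 intr=0.0000 cont=2.8783 V=2.8783[hold]; j=3 S=216.6813 intr=0.0000 cont=0.0000 V=0.0000[hold]; j=4 S=298.9925 intr=0.0000 cont=0.0000 V=0.0000[hold]  S*(4)=113.8004
k=3: j=0 S=96.8778 intr=42.4122 cont=41.3698 V=42.4122[EX]; j=1 S=133.6790 intr=5.6110 cont=14.4559 V=14.4559[hold]; j=2 S=184.4599 intr=0.0000 cont=1.4765 V=1.4765[hold]; j=3 S=254.5311 intr=0.0000 cont=0.0000 V=0.0000[hold]  S*(3)=96.8778
k=2: j=0 S=113.8004 intr=25.4896 cont=28.6886 V=28.6886[hold]; j=1 S=157.0300 intr=0.0000 cont=8.1236 V=8.1236[hold]; j=2 S=216.6813 intr=0.0000 cont=0.7574 V=0.7574[hold]  S*(2)=-
k=1: j=0 S=133.6790 intr=5.6110 cont=18.6122 V=18.6122[hold]; j=1 S=184.4599 intr=0.0000 cont=4.5304 V=4.5304[hold]  S*(1)=-
k=0: j=0 S=157.0300 intr=0.0000 cont=11.7201 V=11.7201[hold]  S*(0)=-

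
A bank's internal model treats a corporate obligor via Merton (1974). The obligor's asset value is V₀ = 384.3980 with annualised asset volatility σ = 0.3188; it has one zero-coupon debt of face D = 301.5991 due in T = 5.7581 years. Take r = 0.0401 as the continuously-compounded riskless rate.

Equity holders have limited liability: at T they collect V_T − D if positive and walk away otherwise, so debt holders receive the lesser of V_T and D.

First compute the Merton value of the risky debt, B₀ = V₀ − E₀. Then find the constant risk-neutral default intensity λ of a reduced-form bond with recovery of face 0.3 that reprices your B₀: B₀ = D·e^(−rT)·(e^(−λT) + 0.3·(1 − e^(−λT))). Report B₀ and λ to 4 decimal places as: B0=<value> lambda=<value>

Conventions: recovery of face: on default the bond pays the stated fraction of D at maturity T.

B0=202.9354 lambda=0.0426

With assets at 384.3980 and a single debt payment of 301.5991 at 5.7581 years:
d₁ = [ln(V₀/D) + (r + σ²/2)T] / (σ√T)
   = [ln(384.3980/301.5991) + (0.0401 + 0.5·0.3188²)·5.7581] / (0.3188·√5.7581)
   = [0.242580 + 0.523508] / 0.764994 = 1.001430
d₂ = d₁ − σ√T = 1.001430 − 0.764994 = 0.236436
N(d₁) = 0.841690,  N(d₂) = 0.593453,  e^(−rT) = 0.793819
E₀ = V₀·N(d₁) − D·e^(−rT)·N(d₂)
   = 384.3980·0.841690 − 301.5991·0.793819·0.593453 = 181.462570
B₀ = V₀ − E₀ = 384.3980 − 181.462570 = 202.935430
e^(−λT) = (B₀·e^(rT)/D − 0.3)/(1 − 0.3) = (202.9354·1.259733/301.5991 − 0.3)/0.7 = 0.78232847
λ = −ln(0.78232847)/5.7581 = 0.042632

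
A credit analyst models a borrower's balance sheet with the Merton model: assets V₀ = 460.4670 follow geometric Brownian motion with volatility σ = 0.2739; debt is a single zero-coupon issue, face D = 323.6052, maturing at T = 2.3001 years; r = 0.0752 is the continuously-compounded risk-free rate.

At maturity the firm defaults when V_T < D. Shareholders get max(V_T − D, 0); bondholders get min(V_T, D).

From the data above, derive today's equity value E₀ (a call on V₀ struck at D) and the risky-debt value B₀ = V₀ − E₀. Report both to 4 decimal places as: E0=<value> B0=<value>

E0=195.3581 B0=265.1089

Equity is a call on the firm's assets struck at D = 323.6052:
d₁ = [ln(V₀/D) + (r + σ²/2)T] / (σ√T)
   = [ln(460.4670/323.6052) + (0.0752 + 0.5·0.2739²)·2.3001] / (0.2739·√2.3001)
   = [0.352717 + 0.259246] / 0.415399 = 1.473192
d₂ = d₁ − σ√T = 1.473192 − 0.415399 = 1.057794
N(d₁) = 0.929650,  N(d₂) = 0.854925,  e^(−rT) = 0.841165
E₀ = V₀·N(d₁) − D·e^(−rT)·N(d₂)
   = 460.4670·0.929650 − 323.6052·0.841165·0.854925 = 195.358131
B₀ = V₀ − E₀ = 460.4670 − 195.358131 = 265.108869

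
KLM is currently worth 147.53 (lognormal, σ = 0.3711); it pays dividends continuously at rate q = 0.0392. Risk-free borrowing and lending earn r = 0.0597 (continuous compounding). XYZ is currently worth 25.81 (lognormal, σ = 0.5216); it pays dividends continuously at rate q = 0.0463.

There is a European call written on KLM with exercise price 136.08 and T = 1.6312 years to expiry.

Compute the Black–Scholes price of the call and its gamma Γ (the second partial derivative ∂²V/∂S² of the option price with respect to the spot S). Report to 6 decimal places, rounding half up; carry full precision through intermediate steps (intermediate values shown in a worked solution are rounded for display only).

price = 32.689668
Γ = 0.004774

σ√T = 0.3711·√1.6312 = 0.473963
d₁ = (ln(S/K) + (r−q+σ²/2)T) / (σ√T) = (ln(147.53/136.08) + (0.0597−0.0392+0.3711²/2)·1.6312) / 0.473963 = (0.080789 + 0.145760) / 0.473963 = 0.477988
d₂ = d₁ − σ√T = 0.477988 − 0.473963 = 0.004025
e^{−rT} = 0.907209
e^{−qT} = 0.938058
N(d₁) = 0.683671,  N(d₂) = 0.501606
Call price V = S·e^{−qT}·N(d₁) − K·e^{−rT}·N(d₂) = 94.614385 − 61.924717 = 32.689668
φ(d₁) = (1/√(2π))·e^{−d₁²/2} = 0.355875
Γ = e^{−qT}·φ(d₁) / (S·σ·√T) = 0.004774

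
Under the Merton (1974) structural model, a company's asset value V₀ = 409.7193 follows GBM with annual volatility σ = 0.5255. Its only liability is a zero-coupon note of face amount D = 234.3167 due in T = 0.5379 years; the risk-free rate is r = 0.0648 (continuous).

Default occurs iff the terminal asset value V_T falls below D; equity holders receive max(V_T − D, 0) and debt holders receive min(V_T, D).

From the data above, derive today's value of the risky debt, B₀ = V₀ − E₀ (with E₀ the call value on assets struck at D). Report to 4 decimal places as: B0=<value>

Work the structural quantities from V₀ = 409.7193 against face 234.3167:
d₁ = [ln(V₀/D) + (r + σ²/2)T] / (σ√T)
   = [ln(409.7193/234.3167) + (0.0648 + 0.5·0.5255²)·0.5379] / (0.5255·√0.5379)
   = [0.558799 + 0.109127] / 0.385410 = 1.733023
d₂ = d₁ − σ√T = 1.733023 − 0.385410 = 1.347613
N(d₁) = 0.958454,  N(d₂) = 0.911108,  e^(−rT) = 0.965745
E₀ = V₀·N(d₁) − D·e^(−rT)·N(d₂)
   = 409.7193·0.958454 − 234.3167·0.965745·0.911108 = 186.522380
B₀ = V₀ − E₀ = 409.7193 − 186.522380 = 223.196920

B0=223.1969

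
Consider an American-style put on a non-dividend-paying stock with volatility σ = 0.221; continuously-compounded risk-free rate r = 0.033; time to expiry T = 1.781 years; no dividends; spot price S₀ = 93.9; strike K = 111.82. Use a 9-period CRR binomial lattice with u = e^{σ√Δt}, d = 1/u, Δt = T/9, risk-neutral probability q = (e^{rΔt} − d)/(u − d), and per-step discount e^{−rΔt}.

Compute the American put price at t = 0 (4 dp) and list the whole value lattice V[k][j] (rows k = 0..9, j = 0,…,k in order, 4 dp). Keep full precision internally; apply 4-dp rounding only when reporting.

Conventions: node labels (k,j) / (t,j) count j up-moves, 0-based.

Δt=0.19789, u=1.10331, d=0.90637, q=0.50871, disc=e^(-rΔt)=0.99349
k=9 terminal: V=max(K-S,0) → 73.0584 64.6361 54.3838 41.9038 26.7122 8.2196 0.0000 0.0000 0.0000 0.0000
k=8: j=0 S=42.7659 intr=69.0541 cont=68.3263 V=69.0541[EX]; j=1 S=52.0582 intr=59.7618 cont=59.0339 V=59.7618[EX]; j=2 S=63.3697 intr=48.4503 cont=47.7225 V=48.4503[EX]; j=3 S=77.1389 intr=34.6811 cont=33.9532 V=34.6811[EX]; j=4 S=93.9000 intr=17.9200 cont=17.1922 V=17.9200[EX]; j=5 S=114.3030 intr=0.0000 cont=4.0119 V=4.0119[hold]; j=6 S=139.1392 intr=0.0000 cont=0.0000 V=0.0000[hold]; j=7 S=169.3720 intr=0.0000 cont=0.0000 V=0.0000[hold]; j=8 S=206.1739 intr=0.0000 cont=0.0000 V=0.0000[hold]
k=7: j=0 S=47.1839 intr=64.6361 cont=63.9083 V=64.6361[EX]; j=1 S=57.4362 intr=54.3838 cont=53.6560 V=54.3838[EX]; j=2 S=69.9162 intr=41.9038 cont=41.1760 V=41.9038[EX]; j=3 S=85.1078 intr=26.7122 cont=25.9843 V=26.7122[EX]; j=4 S=103.6004 intr=8.2196 cont=10.7742 V=10.7742[hold]; j=5 S=126.1112 intr=0.0000 cont=1.9582 V=1.9582[hold]; j=6 S=153.5132 intr=0.0000 cont=0.0000 V=0.0000[hold]; j=7 S=186.8692 intr=0.0000 cont=0.0000 V=0.0000[hold]
k=6: j=0 S=52.0582 intr=59.7618 cont=59.0339 V=59.7618[EX]; j=1 S=63.3697 intr=48.4503 cont=47.7225 V=48.4503[EX]; j=2 S=77.1389 intr=34.6811 cont=33.9532 V=34.6811[EX]; j=3 S=93.9000 intr=17.9200 cont=18.4833 V=18.4833[hold]; j=4 S=114.3030 intr=0.0000 cont=6.2485 V=6.2485[hold]; j=5 S=139.1392 intr=0.0000 cont=0.9558 V=0.9558[hold]; j=6 S=169.3720 intr=0.0000 cont=0.0000 V=0.0000[hold]
k=5: j=0 S=57.4362 intr=54.3838 cont=53.6560 V=54.3838[EX]; j=1 S=69.9162 intr=41.9038 cont=41.1760 V=41.9038[EX]; j=2 S=85.1078 intr=26.7122 cont=26.2690 V=26.7122[EX]; j=3 S=103.6004 intr=8.2196 cont=12.1795 V=12.1795[hold]; j=4 S=126.1112 intr=0.0000 cont=3.5329 V=3.5329[hold]; j=5 S=153.5132 intr=0.0000 cont=0.4665 V=0.4665[hold]
k=4: j=0 S=63.3697 intr=48.4503 cont=47.7225 V=48.4503[EX]; j=1 S=77.1389 intr=34.6811 cont=33.9532 V=34.6811[EX]; j=2 S=93.9000 intr=17.9200 cont=19.1935 V=19.1935[hold]; j=3 S=114.3030 intr=0.0000 cont=7.7303 V=7.7303[hold]; j=4 S=139.1392 intr=0.0000 cont=1.9601 V=1.9601[hold]
k=3: j=0 S=69.9162 intr=41.9038 cont=41.1760 V=41.9038[EX]; j=1 S=85.1078 intr=26.7122 cont=26.6279 V=26.7122[EX]; j=2 S=103.6004 intr=8.2196 cont=13.2751 V=13.2751[hold]; j=3 S=126.1112 intr=0.0000 cont=4.7637 V=4.7637[hold]
k=2: j=0 S=77.1389 intr=34.6811 cont=33.9532 V=34.6811[EX]; j=1 S=93.9000 intr=17.9200 cont=19.7472 V=19.7472[hold]; j=2 S=114.3030 intr=0.0000 cont=8.8870 V=8.8870[hold]
k=1: j=0 S=85.1078 intr=26.7122 cont=26.9078 V=26.9078[hold]; j=1 S=103.6004 intr=8.2196 cont=14.1300 V=14.1300[hold]
k=0: j=0 S=93.9000 intr=17.9200 cont=20.2747 V=20.2747[hold]

price = 20.2747
tree:
20.2747
26.9078 14.1300
34.6811 19.7472 8.8870
41.9038 26.7122 13.2751 4.7637
48.4503 34.6811 19.1935 7.7303 1.9601
54.3838 41.9038 26.7122 12.1795 3.5329 0.4665
59.7618 48.4503 34.6811 18.4833 6.2485 0.9558 0.0000
64.6361 54.3838 41.9038 26.7122 10.7742 1.9582 0.0000 0.0000
69.0541 59.7618 48.4503 34.6811 17.9200 4.0119 0.0000 0.0000 0.0000
73.0584 64.6361 54.3838 41.9038 26.7122 8.2196 0.0000 0.0000 0.0000 0.0000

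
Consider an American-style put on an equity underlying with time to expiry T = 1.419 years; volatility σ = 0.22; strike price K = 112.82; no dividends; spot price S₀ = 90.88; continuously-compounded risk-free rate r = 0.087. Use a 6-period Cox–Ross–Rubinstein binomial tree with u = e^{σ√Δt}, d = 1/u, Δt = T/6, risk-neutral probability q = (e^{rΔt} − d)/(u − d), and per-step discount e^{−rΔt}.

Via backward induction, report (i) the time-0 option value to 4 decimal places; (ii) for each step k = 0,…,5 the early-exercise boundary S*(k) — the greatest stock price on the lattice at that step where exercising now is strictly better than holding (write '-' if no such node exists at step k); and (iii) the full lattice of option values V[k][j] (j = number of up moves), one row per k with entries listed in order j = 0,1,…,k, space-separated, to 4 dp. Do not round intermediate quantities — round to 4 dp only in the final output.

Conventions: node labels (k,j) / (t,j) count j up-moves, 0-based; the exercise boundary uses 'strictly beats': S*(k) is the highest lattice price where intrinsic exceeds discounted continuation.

price = 21.9400
boundary = 90.8800 81.6589 90.8800 81.6589 90.8800 101.1423
tree:
21.9400
31.1611 12.7247
39.4465 21.9400 6.2437
46.8913 31.1611 12.0169 2.1206
53.5807 39.4465 21.9400 4.9766 0.0455
59.5914 46.8913 31.1611 11.6777 0.1080 0.0000
64.9922 53.5807 39.4465 21.9400 0.2565 0.0000 0.0000

Δt=0.23650  u=1.11292  d=0.89854  q=0.57025  discount=0.97963
step 6 (expiry): payoffs max(K−S,0) = 64.9922 53.5807 39.4465 21.9400 0.2565 0.0000 0.0000
step 5: (k=5,j=0): S=53.2286, K−S=59.5914, hold=57.2938 ⇒ V=59.5914 exercise | (k=5,j=1): S=65.9287, K−S=46.8913, hold=44.5937 ⇒ V=46.8913 exercise | (k=5,j=2): S=81.6589, K−S=31.1611, hold=28.8635 ⇒ V=31.1611 exercise | (k=5,j=3): S=101.1423, K−S=11.6777, hold=9.3801 ⇒ V=11.6777 exercise | (k=5,j=4): S=125.2744, K−S=0.0000, hold=0.1080 ⇒ V=0.1080 continue | (k=5,j=5): S=155.1642, K−S=0.0000, hold=0.0000 ⇒ V=0.0000 continue  boundary S*=101.1423
step 4: (k=4,j=0): S=59.2393, K−S=53.5807, hold=51.2831 ⇒ V=53.5807 exercise | (k=4,j=1): S=73.3735, K−S=39.4465, hold=37.1489 ⇒ V=39.4465 exercise | (k=4,j=2): S=90.8800, K−S=21.9400, hold=19.6424 ⇒ V=21.9400 exercise | (k=4,j=3): S=112.5635, K−S=0.2565, hold=4.9766 ⇒ V=4.9766 continue | (k=4,j=4): S=139.4206, K−S=0.0000, hold=0.0455 ⇒ V=0.0455 continue  boundary S*=90.8800
step 3: (k=3,j=0): S=65.9287, K−S=46.8913, hold=44.5937 ⇒ V=46.8913 exercise | (k=3,j=1): S=81.6589, K−S=31.1611, hold=28.8635 ⇒ V=31.1611 exercise | (k=3,j=2): S=101.1423, K−S=11.6777, hold=12.0169 ⇒ V=12.0169 continue | (k=3,j=3): S=125.2744, K−S=0.0000, hold=2.1206 ⇒ V=2.1206 continue  boundary S*=81.6589
step 2: (k=2,j=0): S=73.3735, K−S=39.4465, hold=37.1489 ⇒ V=39.4465 exercise | (k=2,j=1): S=90.8800, K−S=21.9400, hold=19.8319 ⇒ V=21.9400 exercise | (k=2,j=2): S=112.5635, K−S=0.2565, hold=6.2437 ⇒ V=6.2437 continue  boundary S*=90.8800
step 1: (k=1,j=0): S=81.6589, K−S=31.1611, hold=28.8635 ⇒ V=31.1611 exercise | (k=1,j=1): S=101.1423, K−S=11.6777, hold=12.7247 ⇒ V=12.7247 continue  boundary S*=81.6589
step 0: (k=0,j=0): S=90.8800, K−S=21.9400, hold=20.2273 ⇒ V=21.9400 exercise  boundary S*=90.8800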